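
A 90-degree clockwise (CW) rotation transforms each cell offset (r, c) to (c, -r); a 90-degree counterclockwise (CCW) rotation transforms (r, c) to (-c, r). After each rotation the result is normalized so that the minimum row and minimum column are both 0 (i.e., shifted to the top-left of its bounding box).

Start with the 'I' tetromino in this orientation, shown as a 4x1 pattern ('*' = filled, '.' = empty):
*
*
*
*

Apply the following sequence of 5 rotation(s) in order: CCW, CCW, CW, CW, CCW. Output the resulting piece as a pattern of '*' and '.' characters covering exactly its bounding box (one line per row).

Start:
*
*
*
*
After rotation 1 (CCW):
****
After rotation 2 (CCW):
*
*
*
*
After rotation 3 (CW):
****
After rotation 4 (CW):
*
*
*
*
After rotation 5 (CCW):
****

Answer: ****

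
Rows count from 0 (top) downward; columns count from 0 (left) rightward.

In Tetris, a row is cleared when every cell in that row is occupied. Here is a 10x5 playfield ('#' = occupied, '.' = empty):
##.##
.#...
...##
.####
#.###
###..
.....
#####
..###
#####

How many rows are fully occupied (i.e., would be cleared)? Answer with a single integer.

Check each row:
  row 0: 1 empty cell -> not full
  row 1: 4 empty cells -> not full
  row 2: 3 empty cells -> not full
  row 3: 1 empty cell -> not full
  row 4: 1 empty cell -> not full
  row 5: 2 empty cells -> not full
  row 6: 5 empty cells -> not full
  row 7: 0 empty cells -> FULL (clear)
  row 8: 2 empty cells -> not full
  row 9: 0 empty cells -> FULL (clear)
Total rows cleared: 2

Answer: 2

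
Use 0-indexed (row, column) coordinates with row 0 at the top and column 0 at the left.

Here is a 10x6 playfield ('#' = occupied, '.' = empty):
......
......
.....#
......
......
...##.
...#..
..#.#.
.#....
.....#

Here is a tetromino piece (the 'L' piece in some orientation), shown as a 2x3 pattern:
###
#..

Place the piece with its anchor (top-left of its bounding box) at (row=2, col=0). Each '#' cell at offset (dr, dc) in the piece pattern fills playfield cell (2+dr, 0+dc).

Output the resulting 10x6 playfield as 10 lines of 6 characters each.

Fill (2+0,0+0) = (2,0)
Fill (2+0,0+1) = (2,1)
Fill (2+0,0+2) = (2,2)
Fill (2+1,0+0) = (3,0)

Answer: ......
......
###..#
#.....
......
...##.
...#..
..#.#.
.#....
.....#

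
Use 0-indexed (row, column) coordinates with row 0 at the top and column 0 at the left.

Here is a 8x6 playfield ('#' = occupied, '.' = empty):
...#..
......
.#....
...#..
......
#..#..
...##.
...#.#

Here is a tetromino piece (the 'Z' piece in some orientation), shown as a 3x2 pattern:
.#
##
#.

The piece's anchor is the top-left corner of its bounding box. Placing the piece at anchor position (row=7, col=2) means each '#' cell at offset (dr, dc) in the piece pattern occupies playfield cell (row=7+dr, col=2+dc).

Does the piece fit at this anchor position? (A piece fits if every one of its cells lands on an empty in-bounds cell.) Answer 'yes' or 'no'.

Answer: no

Derivation:
Check each piece cell at anchor (7, 2):
  offset (0,1) -> (7,3): occupied ('#') -> FAIL
  offset (1,0) -> (8,2): out of bounds -> FAIL
  offset (1,1) -> (8,3): out of bounds -> FAIL
  offset (2,0) -> (9,2): out of bounds -> FAIL
All cells valid: no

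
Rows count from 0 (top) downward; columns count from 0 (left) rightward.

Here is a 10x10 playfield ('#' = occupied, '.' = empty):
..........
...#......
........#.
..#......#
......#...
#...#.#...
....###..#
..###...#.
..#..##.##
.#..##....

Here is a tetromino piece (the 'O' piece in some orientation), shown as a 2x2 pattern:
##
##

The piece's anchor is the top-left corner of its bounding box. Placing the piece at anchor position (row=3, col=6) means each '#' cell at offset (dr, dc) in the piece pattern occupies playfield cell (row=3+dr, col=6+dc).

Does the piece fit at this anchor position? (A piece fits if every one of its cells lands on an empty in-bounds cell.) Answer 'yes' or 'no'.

Check each piece cell at anchor (3, 6):
  offset (0,0) -> (3,6): empty -> OK
  offset (0,1) -> (3,7): empty -> OK
  offset (1,0) -> (4,6): occupied ('#') -> FAIL
  offset (1,1) -> (4,7): empty -> OK
All cells valid: no

Answer: no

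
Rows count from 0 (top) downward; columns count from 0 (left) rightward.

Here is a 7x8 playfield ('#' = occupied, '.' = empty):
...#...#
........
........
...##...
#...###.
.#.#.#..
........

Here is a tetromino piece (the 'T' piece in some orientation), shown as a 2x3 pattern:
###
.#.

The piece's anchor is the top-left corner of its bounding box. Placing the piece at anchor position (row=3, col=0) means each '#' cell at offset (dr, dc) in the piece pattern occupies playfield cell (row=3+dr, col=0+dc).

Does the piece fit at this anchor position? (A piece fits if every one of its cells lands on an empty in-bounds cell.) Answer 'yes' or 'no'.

Check each piece cell at anchor (3, 0):
  offset (0,0) -> (3,0): empty -> OK
  offset (0,1) -> (3,1): empty -> OK
  offset (0,2) -> (3,2): empty -> OK
  offset (1,1) -> (4,1): empty -> OK
All cells valid: yes

Answer: yes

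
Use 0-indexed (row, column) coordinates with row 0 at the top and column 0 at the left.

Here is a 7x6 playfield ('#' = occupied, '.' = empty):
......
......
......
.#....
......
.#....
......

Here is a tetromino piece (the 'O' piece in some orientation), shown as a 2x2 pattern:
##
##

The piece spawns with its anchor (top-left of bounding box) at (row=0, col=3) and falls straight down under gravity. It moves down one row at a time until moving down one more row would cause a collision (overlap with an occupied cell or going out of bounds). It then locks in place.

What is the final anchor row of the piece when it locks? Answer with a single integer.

Answer: 5

Derivation:
Spawn at (row=0, col=3). Try each row:
  row 0: fits
  row 1: fits
  row 2: fits
  row 3: fits
  row 4: fits
  row 5: fits
  row 6: blocked -> lock at row 5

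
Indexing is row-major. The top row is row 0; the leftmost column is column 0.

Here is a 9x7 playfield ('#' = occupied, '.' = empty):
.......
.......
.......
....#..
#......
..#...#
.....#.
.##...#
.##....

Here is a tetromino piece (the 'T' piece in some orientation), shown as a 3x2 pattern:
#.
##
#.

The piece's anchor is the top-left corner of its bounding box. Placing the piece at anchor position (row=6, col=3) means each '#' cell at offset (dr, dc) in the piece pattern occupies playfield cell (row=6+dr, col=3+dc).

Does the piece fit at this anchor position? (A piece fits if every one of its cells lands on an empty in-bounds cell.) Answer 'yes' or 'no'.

Answer: yes

Derivation:
Check each piece cell at anchor (6, 3):
  offset (0,0) -> (6,3): empty -> OK
  offset (1,0) -> (7,3): empty -> OK
  offset (1,1) -> (7,4): empty -> OK
  offset (2,0) -> (8,3): empty -> OK
All cells valid: yes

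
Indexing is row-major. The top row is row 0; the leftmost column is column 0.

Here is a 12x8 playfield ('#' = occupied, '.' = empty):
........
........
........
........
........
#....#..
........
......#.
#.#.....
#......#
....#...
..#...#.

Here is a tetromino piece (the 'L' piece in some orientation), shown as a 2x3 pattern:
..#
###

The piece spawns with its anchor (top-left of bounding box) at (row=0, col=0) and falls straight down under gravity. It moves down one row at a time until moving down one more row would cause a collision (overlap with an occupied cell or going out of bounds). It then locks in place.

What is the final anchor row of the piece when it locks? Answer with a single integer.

Spawn at (row=0, col=0). Try each row:
  row 0: fits
  row 1: fits
  row 2: fits
  row 3: fits
  row 4: blocked -> lock at row 3

Answer: 3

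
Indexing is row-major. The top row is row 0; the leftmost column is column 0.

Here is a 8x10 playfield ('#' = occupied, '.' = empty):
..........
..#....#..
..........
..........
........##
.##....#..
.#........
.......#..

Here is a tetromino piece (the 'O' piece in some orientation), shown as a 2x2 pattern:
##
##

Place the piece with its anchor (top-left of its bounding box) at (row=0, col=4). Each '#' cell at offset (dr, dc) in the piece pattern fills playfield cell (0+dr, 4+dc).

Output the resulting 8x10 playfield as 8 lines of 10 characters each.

Answer: ....##....
..#.##.#..
..........
..........
........##
.##....#..
.#........
.......#..

Derivation:
Fill (0+0,4+0) = (0,4)
Fill (0+0,4+1) = (0,5)
Fill (0+1,4+0) = (1,4)
Fill (0+1,4+1) = (1,5)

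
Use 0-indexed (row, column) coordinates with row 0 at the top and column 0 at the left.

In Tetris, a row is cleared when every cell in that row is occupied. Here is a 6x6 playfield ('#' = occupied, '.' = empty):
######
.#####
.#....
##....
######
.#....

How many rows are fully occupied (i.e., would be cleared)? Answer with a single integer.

Check each row:
  row 0: 0 empty cells -> FULL (clear)
  row 1: 1 empty cell -> not full
  row 2: 5 empty cells -> not full
  row 3: 4 empty cells -> not full
  row 4: 0 empty cells -> FULL (clear)
  row 5: 5 empty cells -> not full
Total rows cleared: 2

Answer: 2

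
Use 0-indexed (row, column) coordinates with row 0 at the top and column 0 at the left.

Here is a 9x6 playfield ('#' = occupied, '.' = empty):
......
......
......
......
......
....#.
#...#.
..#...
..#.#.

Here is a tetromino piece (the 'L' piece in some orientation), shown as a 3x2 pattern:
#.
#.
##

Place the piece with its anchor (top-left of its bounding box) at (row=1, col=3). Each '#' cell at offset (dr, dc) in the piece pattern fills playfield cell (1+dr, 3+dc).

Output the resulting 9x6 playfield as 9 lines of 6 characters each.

Fill (1+0,3+0) = (1,3)
Fill (1+1,3+0) = (2,3)
Fill (1+2,3+0) = (3,3)
Fill (1+2,3+1) = (3,4)

Answer: ......
...#..
...#..
...##.
......
....#.
#...#.
..#...
..#.#.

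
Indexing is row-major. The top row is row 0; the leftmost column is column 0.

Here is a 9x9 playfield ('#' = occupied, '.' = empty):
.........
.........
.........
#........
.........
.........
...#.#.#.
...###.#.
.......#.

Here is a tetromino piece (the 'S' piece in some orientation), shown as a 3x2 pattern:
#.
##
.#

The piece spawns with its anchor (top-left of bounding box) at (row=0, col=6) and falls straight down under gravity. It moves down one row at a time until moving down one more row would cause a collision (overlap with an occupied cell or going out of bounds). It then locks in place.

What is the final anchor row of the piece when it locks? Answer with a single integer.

Spawn at (row=0, col=6). Try each row:
  row 0: fits
  row 1: fits
  row 2: fits
  row 3: fits
  row 4: blocked -> lock at row 3

Answer: 3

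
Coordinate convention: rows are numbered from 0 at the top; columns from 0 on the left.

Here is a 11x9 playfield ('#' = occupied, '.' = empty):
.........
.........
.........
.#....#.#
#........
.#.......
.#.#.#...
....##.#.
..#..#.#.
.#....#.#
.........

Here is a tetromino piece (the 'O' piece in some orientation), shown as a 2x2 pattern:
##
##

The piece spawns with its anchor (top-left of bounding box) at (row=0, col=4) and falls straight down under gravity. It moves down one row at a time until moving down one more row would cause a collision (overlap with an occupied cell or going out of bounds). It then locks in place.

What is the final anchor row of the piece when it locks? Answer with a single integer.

Answer: 4

Derivation:
Spawn at (row=0, col=4). Try each row:
  row 0: fits
  row 1: fits
  row 2: fits
  row 3: fits
  row 4: fits
  row 5: blocked -> lock at row 4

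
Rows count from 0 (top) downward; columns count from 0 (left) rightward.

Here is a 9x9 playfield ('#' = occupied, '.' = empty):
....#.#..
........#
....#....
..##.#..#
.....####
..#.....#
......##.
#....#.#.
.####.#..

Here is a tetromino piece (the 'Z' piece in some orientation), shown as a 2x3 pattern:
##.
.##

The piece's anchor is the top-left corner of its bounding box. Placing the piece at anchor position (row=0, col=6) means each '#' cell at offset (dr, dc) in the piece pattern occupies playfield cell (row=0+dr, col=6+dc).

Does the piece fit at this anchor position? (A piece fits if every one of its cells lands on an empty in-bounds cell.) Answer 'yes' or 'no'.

Answer: no

Derivation:
Check each piece cell at anchor (0, 6):
  offset (0,0) -> (0,6): occupied ('#') -> FAIL
  offset (0,1) -> (0,7): empty -> OK
  offset (1,1) -> (1,7): empty -> OK
  offset (1,2) -> (1,8): occupied ('#') -> FAIL
All cells valid: no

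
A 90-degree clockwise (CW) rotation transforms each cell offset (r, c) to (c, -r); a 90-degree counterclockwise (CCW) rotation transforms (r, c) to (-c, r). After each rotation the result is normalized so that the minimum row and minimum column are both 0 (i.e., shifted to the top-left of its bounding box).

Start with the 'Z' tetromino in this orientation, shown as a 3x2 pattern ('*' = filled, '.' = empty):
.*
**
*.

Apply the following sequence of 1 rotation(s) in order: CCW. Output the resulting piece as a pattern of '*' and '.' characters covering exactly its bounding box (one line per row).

Start:
.*
**
*.
After rotation 1 (CCW):
**.
.**

Answer: **.
.**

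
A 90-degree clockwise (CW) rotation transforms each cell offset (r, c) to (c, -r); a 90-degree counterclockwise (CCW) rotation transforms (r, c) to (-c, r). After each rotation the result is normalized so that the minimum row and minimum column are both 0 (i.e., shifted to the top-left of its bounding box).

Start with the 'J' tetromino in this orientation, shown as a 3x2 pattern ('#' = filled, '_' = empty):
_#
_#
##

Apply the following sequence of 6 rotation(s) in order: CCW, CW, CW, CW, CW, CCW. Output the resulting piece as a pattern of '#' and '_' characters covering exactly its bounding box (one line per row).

Start:
_#
_#
##
After rotation 1 (CCW):
###
__#
After rotation 2 (CW):
_#
_#
##
After rotation 3 (CW):
#__
###
After rotation 4 (CW):
##
#_
#_
After rotation 5 (CW):
###
__#
After rotation 6 (CCW):
##
#_
#_

Answer: ##
#_
#_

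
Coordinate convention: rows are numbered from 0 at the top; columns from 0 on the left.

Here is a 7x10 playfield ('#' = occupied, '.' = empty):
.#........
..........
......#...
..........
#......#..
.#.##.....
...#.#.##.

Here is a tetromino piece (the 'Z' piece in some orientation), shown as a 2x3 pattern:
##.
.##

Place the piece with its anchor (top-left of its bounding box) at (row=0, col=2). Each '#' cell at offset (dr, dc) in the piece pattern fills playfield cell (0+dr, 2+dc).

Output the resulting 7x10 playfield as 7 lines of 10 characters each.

Answer: .###......
...##.....
......#...
..........
#......#..
.#.##.....
...#.#.##.

Derivation:
Fill (0+0,2+0) = (0,2)
Fill (0+0,2+1) = (0,3)
Fill (0+1,2+1) = (1,3)
Fill (0+1,2+2) = (1,4)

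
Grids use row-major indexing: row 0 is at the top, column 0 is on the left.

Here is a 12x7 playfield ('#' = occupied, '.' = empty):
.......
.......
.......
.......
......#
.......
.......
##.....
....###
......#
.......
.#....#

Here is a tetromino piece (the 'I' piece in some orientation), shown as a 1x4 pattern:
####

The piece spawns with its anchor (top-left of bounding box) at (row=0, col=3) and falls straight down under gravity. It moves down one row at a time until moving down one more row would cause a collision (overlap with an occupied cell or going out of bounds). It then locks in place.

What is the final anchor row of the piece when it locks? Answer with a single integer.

Answer: 3

Derivation:
Spawn at (row=0, col=3). Try each row:
  row 0: fits
  row 1: fits
  row 2: fits
  row 3: fits
  row 4: blocked -> lock at row 3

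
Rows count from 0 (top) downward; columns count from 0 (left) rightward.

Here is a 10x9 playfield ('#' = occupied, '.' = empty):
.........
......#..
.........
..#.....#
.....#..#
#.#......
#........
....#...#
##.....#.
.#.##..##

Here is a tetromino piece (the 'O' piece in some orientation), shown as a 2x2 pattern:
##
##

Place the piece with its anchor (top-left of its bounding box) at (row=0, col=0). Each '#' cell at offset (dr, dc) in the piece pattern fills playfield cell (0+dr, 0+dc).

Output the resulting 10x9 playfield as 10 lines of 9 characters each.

Fill (0+0,0+0) = (0,0)
Fill (0+0,0+1) = (0,1)
Fill (0+1,0+0) = (1,0)
Fill (0+1,0+1) = (1,1)

Answer: ##.......
##....#..
.........
..#.....#
.....#..#
#.#......
#........
....#...#
##.....#.
.#.##..##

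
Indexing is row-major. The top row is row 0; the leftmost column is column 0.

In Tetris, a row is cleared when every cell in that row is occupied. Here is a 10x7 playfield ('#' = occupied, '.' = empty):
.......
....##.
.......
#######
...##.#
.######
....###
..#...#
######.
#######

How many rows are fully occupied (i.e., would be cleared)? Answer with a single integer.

Check each row:
  row 0: 7 empty cells -> not full
  row 1: 5 empty cells -> not full
  row 2: 7 empty cells -> not full
  row 3: 0 empty cells -> FULL (clear)
  row 4: 4 empty cells -> not full
  row 5: 1 empty cell -> not full
  row 6: 4 empty cells -> not full
  row 7: 5 empty cells -> not full
  row 8: 1 empty cell -> not full
  row 9: 0 empty cells -> FULL (clear)
Total rows cleared: 2

Answer: 2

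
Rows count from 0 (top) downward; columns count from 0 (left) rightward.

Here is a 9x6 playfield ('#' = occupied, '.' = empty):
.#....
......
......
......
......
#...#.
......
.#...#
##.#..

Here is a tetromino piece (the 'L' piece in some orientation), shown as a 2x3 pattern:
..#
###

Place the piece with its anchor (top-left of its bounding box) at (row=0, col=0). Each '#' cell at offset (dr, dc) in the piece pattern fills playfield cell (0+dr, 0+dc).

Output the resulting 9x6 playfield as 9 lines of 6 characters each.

Answer: .##...
###...
......
......
......
#...#.
......
.#...#
##.#..

Derivation:
Fill (0+0,0+2) = (0,2)
Fill (0+1,0+0) = (1,0)
Fill (0+1,0+1) = (1,1)
Fill (0+1,0+2) = (1,2)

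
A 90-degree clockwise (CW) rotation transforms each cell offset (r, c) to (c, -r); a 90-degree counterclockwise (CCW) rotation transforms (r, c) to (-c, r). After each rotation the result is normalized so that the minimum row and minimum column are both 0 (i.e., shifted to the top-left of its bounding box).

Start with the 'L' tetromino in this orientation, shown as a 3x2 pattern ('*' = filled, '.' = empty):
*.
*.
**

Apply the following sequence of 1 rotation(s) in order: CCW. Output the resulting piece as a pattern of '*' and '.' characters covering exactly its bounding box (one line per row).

Start:
*.
*.
**
After rotation 1 (CCW):
..*
***

Answer: ..*
***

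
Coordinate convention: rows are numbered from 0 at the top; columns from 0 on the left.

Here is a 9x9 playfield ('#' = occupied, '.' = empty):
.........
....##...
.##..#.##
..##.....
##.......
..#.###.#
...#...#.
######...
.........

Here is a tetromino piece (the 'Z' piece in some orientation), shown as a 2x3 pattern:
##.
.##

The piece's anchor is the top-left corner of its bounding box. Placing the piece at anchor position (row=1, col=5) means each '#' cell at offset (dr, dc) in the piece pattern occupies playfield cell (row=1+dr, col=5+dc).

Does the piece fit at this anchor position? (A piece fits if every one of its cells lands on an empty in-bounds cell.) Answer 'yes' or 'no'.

Check each piece cell at anchor (1, 5):
  offset (0,0) -> (1,5): occupied ('#') -> FAIL
  offset (0,1) -> (1,6): empty -> OK
  offset (1,1) -> (2,6): empty -> OK
  offset (1,2) -> (2,7): occupied ('#') -> FAIL
All cells valid: no

Answer: no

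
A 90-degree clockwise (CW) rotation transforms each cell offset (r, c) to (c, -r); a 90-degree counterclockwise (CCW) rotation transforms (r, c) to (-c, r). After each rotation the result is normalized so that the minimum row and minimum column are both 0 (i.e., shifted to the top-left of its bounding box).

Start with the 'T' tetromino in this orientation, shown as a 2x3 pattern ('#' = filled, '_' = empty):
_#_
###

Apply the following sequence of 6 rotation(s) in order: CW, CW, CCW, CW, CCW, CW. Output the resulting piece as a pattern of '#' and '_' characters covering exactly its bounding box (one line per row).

Start:
_#_
###
After rotation 1 (CW):
#_
##
#_
After rotation 2 (CW):
###
_#_
After rotation 3 (CCW):
#_
##
#_
After rotation 4 (CW):
###
_#_
After rotation 5 (CCW):
#_
##
#_
After rotation 6 (CW):
###
_#_

Answer: ###
_#_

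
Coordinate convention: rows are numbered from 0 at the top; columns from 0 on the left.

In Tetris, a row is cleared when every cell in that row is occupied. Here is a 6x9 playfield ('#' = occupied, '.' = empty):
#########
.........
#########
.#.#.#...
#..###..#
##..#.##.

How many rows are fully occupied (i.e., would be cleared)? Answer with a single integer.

Answer: 2

Derivation:
Check each row:
  row 0: 0 empty cells -> FULL (clear)
  row 1: 9 empty cells -> not full
  row 2: 0 empty cells -> FULL (clear)
  row 3: 6 empty cells -> not full
  row 4: 4 empty cells -> not full
  row 5: 4 empty cells -> not full
Total rows cleared: 2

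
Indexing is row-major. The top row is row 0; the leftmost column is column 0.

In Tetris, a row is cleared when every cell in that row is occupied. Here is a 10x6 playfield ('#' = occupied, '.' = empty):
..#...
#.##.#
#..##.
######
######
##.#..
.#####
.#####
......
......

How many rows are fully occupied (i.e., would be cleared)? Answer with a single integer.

Answer: 2

Derivation:
Check each row:
  row 0: 5 empty cells -> not full
  row 1: 2 empty cells -> not full
  row 2: 3 empty cells -> not full
  row 3: 0 empty cells -> FULL (clear)
  row 4: 0 empty cells -> FULL (clear)
  row 5: 3 empty cells -> not full
  row 6: 1 empty cell -> not full
  row 7: 1 empty cell -> not full
  row 8: 6 empty cells -> not full
  row 9: 6 empty cells -> not full
Total rows cleared: 2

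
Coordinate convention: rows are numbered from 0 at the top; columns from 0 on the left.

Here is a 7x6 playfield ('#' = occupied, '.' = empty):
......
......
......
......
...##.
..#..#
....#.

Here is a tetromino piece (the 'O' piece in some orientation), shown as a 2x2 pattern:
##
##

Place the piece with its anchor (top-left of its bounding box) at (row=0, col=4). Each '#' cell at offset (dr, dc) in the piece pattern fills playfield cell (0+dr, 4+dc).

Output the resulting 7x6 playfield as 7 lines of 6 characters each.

Fill (0+0,4+0) = (0,4)
Fill (0+0,4+1) = (0,5)
Fill (0+1,4+0) = (1,4)
Fill (0+1,4+1) = (1,5)

Answer: ....##
....##
......
......
...##.
..#..#
....#.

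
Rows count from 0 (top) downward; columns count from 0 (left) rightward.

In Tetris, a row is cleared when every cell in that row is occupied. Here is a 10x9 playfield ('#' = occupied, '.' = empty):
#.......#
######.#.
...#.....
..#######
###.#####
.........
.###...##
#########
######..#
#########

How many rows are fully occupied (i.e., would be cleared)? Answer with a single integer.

Check each row:
  row 0: 7 empty cells -> not full
  row 1: 2 empty cells -> not full
  row 2: 8 empty cells -> not full
  row 3: 2 empty cells -> not full
  row 4: 1 empty cell -> not full
  row 5: 9 empty cells -> not full
  row 6: 4 empty cells -> not full
  row 7: 0 empty cells -> FULL (clear)
  row 8: 2 empty cells -> not full
  row 9: 0 empty cells -> FULL (clear)
Total rows cleared: 2

Answer: 2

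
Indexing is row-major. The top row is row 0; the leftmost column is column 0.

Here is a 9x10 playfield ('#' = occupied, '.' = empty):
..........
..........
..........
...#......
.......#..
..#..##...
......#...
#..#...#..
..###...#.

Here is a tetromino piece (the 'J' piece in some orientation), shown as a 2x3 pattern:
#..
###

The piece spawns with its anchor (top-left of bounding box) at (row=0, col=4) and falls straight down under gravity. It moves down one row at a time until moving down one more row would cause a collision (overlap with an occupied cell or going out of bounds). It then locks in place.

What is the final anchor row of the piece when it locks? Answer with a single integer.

Spawn at (row=0, col=4). Try each row:
  row 0: fits
  row 1: fits
  row 2: fits
  row 3: fits
  row 4: blocked -> lock at row 3

Answer: 3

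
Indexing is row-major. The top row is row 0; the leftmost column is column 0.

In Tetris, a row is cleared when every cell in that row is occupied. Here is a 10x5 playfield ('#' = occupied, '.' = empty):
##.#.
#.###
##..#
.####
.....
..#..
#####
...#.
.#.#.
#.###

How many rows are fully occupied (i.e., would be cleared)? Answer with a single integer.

Answer: 1

Derivation:
Check each row:
  row 0: 2 empty cells -> not full
  row 1: 1 empty cell -> not full
  row 2: 2 empty cells -> not full
  row 3: 1 empty cell -> not full
  row 4: 5 empty cells -> not full
  row 5: 4 empty cells -> not full
  row 6: 0 empty cells -> FULL (clear)
  row 7: 4 empty cells -> not full
  row 8: 3 empty cells -> not full
  row 9: 1 empty cell -> not full
Total rows cleared: 1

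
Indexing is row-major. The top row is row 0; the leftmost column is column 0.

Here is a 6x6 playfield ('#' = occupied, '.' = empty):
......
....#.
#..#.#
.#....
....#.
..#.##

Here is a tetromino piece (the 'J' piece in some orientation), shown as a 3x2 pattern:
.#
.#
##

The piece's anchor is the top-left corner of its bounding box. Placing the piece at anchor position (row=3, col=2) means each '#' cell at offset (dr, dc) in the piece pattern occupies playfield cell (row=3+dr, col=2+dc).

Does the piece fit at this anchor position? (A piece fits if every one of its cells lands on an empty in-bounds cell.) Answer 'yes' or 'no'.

Check each piece cell at anchor (3, 2):
  offset (0,1) -> (3,3): empty -> OK
  offset (1,1) -> (4,3): empty -> OK
  offset (2,0) -> (5,2): occupied ('#') -> FAIL
  offset (2,1) -> (5,3): empty -> OK
All cells valid: no

Answer: no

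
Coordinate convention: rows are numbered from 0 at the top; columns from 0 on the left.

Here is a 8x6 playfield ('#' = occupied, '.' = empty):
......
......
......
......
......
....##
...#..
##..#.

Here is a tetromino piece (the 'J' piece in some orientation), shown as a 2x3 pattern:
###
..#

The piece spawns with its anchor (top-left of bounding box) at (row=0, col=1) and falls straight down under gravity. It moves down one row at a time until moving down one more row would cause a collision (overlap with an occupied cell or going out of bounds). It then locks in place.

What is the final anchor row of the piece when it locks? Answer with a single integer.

Spawn at (row=0, col=1). Try each row:
  row 0: fits
  row 1: fits
  row 2: fits
  row 3: fits
  row 4: fits
  row 5: blocked -> lock at row 4

Answer: 4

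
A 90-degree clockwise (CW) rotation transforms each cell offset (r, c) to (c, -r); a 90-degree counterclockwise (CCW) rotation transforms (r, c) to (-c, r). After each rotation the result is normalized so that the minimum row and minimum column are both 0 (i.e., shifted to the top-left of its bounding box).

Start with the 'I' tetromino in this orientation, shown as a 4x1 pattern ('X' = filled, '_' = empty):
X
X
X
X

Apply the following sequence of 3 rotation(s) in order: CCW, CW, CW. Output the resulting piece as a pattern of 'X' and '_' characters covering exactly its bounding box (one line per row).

Answer: XXXX

Derivation:
Start:
X
X
X
X
After rotation 1 (CCW):
XXXX
After rotation 2 (CW):
X
X
X
X
After rotation 3 (CW):
XXXX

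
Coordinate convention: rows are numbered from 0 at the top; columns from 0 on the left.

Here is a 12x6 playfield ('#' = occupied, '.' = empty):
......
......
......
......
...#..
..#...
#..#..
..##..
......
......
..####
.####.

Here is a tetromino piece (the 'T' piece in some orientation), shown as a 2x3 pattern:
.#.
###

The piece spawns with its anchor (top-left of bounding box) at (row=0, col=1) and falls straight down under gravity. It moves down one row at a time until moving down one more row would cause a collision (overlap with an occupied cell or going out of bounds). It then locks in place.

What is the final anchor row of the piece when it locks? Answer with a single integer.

Answer: 2

Derivation:
Spawn at (row=0, col=1). Try each row:
  row 0: fits
  row 1: fits
  row 2: fits
  row 3: blocked -> lock at row 2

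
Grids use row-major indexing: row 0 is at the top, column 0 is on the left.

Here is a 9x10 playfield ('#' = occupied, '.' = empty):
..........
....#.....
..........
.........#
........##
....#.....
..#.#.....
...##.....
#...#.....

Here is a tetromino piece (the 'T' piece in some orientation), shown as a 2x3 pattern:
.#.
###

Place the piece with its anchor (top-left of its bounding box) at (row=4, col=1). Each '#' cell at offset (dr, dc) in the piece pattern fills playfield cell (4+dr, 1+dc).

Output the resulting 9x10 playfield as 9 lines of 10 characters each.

Answer: ..........
....#.....
..........
.........#
..#.....##
.####.....
..#.#.....
...##.....
#...#.....

Derivation:
Fill (4+0,1+1) = (4,2)
Fill (4+1,1+0) = (5,1)
Fill (4+1,1+1) = (5,2)
Fill (4+1,1+2) = (5,3)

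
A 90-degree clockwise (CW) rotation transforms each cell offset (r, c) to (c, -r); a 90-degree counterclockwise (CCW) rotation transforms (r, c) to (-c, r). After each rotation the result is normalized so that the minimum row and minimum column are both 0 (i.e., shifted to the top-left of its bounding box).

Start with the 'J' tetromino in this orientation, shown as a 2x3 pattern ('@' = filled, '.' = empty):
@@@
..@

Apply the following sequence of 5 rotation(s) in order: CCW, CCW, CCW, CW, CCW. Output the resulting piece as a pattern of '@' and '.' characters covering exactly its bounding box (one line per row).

Answer: .@
.@
@@

Derivation:
Start:
@@@
..@
After rotation 1 (CCW):
@@
@.
@.
After rotation 2 (CCW):
@..
@@@
After rotation 3 (CCW):
.@
.@
@@
After rotation 4 (CW):
@..
@@@
After rotation 5 (CCW):
.@
.@
@@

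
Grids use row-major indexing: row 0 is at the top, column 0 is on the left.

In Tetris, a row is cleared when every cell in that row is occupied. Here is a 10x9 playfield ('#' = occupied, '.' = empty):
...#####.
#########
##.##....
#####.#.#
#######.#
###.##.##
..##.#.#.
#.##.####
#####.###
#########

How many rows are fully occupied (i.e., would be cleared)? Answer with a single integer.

Answer: 2

Derivation:
Check each row:
  row 0: 4 empty cells -> not full
  row 1: 0 empty cells -> FULL (clear)
  row 2: 5 empty cells -> not full
  row 3: 2 empty cells -> not full
  row 4: 1 empty cell -> not full
  row 5: 2 empty cells -> not full
  row 6: 5 empty cells -> not full
  row 7: 2 empty cells -> not full
  row 8: 1 empty cell -> not full
  row 9: 0 empty cells -> FULL (clear)
Total rows cleared: 2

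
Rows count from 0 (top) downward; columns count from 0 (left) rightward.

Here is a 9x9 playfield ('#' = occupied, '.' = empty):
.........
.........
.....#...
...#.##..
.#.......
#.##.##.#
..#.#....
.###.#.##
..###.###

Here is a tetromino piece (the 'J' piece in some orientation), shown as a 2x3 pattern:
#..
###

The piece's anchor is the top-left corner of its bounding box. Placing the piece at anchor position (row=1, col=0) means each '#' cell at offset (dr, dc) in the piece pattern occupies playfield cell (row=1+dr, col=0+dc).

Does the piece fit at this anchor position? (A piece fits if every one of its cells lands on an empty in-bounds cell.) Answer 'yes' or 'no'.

Check each piece cell at anchor (1, 0):
  offset (0,0) -> (1,0): empty -> OK
  offset (1,0) -> (2,0): empty -> OK
  offset (1,1) -> (2,1): empty -> OK
  offset (1,2) -> (2,2): empty -> OK
All cells valid: yes

Answer: yes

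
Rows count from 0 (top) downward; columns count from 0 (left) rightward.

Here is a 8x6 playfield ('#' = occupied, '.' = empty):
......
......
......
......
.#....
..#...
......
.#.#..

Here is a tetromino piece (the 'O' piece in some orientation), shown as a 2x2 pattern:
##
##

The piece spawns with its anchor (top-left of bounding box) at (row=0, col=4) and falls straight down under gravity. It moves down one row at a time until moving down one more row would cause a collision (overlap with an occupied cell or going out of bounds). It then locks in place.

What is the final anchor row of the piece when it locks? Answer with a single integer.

Answer: 6

Derivation:
Spawn at (row=0, col=4). Try each row:
  row 0: fits
  row 1: fits
  row 2: fits
  row 3: fits
  row 4: fits
  row 5: fits
  row 6: fits
  row 7: blocked -> lock at row 6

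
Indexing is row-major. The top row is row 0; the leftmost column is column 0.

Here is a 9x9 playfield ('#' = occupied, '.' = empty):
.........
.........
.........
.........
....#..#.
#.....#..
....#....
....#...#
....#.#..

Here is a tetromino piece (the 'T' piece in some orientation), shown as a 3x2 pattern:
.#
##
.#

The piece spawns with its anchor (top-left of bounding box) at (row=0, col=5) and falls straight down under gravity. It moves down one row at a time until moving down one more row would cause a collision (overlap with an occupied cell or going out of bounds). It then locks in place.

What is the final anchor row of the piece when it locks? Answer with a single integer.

Spawn at (row=0, col=5). Try each row:
  row 0: fits
  row 1: fits
  row 2: fits
  row 3: blocked -> lock at row 2

Answer: 2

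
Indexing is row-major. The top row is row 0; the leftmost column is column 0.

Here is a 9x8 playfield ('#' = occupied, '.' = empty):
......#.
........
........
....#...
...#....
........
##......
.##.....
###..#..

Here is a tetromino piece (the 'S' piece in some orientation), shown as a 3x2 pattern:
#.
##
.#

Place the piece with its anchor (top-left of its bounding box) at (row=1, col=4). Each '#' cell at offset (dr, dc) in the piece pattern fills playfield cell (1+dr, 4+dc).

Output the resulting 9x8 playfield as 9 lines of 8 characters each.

Fill (1+0,4+0) = (1,4)
Fill (1+1,4+0) = (2,4)
Fill (1+1,4+1) = (2,5)
Fill (1+2,4+1) = (3,5)

Answer: ......#.
....#...
....##..
....##..
...#....
........
##......
.##.....
###..#..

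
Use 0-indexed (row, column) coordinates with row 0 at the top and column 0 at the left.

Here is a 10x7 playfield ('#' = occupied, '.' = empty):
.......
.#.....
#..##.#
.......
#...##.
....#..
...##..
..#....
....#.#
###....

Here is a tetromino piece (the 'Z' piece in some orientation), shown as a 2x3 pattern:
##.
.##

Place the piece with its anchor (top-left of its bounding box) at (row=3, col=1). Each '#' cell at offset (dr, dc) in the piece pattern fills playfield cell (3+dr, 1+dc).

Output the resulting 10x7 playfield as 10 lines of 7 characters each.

Answer: .......
.#.....
#..##.#
.##....
#.####.
....#..
...##..
..#....
....#.#
###....

Derivation:
Fill (3+0,1+0) = (3,1)
Fill (3+0,1+1) = (3,2)
Fill (3+1,1+1) = (4,2)
Fill (3+1,1+2) = (4,3)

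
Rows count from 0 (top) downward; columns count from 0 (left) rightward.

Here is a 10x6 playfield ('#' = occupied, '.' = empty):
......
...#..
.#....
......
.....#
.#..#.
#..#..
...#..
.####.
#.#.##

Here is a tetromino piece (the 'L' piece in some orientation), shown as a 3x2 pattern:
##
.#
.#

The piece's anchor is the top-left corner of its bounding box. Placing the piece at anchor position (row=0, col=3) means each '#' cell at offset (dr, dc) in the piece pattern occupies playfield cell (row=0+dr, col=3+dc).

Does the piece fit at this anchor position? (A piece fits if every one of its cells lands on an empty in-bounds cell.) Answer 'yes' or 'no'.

Check each piece cell at anchor (0, 3):
  offset (0,0) -> (0,3): empty -> OK
  offset (0,1) -> (0,4): empty -> OK
  offset (1,1) -> (1,4): empty -> OK
  offset (2,1) -> (2,4): empty -> OK
All cells valid: yes

Answer: yes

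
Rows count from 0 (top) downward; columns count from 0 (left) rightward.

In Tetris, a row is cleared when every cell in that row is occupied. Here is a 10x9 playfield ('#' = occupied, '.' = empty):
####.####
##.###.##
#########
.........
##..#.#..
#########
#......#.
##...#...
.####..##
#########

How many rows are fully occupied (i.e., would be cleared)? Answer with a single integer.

Check each row:
  row 0: 1 empty cell -> not full
  row 1: 2 empty cells -> not full
  row 2: 0 empty cells -> FULL (clear)
  row 3: 9 empty cells -> not full
  row 4: 5 empty cells -> not full
  row 5: 0 empty cells -> FULL (clear)
  row 6: 7 empty cells -> not full
  row 7: 6 empty cells -> not full
  row 8: 3 empty cells -> not full
  row 9: 0 empty cells -> FULL (clear)
Total rows cleared: 3

Answer: 3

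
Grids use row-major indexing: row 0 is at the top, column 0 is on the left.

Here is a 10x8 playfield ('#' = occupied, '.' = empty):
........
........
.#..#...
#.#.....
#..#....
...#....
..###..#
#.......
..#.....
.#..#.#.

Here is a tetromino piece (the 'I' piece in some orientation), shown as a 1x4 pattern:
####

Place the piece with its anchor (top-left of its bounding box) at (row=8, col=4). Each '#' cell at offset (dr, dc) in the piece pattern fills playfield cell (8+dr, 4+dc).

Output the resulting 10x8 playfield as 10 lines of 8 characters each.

Fill (8+0,4+0) = (8,4)
Fill (8+0,4+1) = (8,5)
Fill (8+0,4+2) = (8,6)
Fill (8+0,4+3) = (8,7)

Answer: ........
........
.#..#...
#.#.....
#..#....
...#....
..###..#
#.......
..#.####
.#..#.#.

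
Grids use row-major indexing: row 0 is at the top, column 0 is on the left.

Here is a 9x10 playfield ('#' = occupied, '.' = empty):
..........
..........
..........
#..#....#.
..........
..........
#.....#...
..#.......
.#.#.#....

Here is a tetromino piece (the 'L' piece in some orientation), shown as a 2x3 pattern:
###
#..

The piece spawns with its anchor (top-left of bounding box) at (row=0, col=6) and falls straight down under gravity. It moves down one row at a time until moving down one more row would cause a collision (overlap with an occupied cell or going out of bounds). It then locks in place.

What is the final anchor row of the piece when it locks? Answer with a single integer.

Answer: 2

Derivation:
Spawn at (row=0, col=6). Try each row:
  row 0: fits
  row 1: fits
  row 2: fits
  row 3: blocked -> lock at row 2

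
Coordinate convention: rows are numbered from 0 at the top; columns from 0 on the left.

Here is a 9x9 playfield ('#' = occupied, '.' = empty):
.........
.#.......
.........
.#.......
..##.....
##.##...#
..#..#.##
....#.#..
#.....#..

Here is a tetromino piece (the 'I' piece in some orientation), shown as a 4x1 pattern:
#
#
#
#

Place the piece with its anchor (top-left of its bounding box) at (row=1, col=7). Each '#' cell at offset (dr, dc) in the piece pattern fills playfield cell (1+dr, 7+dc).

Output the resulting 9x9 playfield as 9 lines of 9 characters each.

Fill (1+0,7+0) = (1,7)
Fill (1+1,7+0) = (2,7)
Fill (1+2,7+0) = (3,7)
Fill (1+3,7+0) = (4,7)

Answer: .........
.#.....#.
.......#.
.#.....#.
..##...#.
##.##...#
..#..#.##
....#.#..
#.....#..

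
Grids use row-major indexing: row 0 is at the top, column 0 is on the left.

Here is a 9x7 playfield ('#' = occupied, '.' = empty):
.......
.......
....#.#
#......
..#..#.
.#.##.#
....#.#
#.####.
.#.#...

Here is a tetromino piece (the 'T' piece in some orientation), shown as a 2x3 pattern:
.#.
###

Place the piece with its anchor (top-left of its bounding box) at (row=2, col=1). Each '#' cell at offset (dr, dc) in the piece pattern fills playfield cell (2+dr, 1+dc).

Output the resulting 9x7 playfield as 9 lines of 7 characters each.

Fill (2+0,1+1) = (2,2)
Fill (2+1,1+0) = (3,1)
Fill (2+1,1+1) = (3,2)
Fill (2+1,1+2) = (3,3)

Answer: .......
.......
..#.#.#
####...
..#..#.
.#.##.#
....#.#
#.####.
.#.#...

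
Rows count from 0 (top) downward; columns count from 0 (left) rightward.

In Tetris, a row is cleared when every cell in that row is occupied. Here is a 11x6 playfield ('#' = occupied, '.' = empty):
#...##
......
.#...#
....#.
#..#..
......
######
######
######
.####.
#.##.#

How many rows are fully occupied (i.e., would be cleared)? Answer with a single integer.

Check each row:
  row 0: 3 empty cells -> not full
  row 1: 6 empty cells -> not full
  row 2: 4 empty cells -> not full
  row 3: 5 empty cells -> not full
  row 4: 4 empty cells -> not full
  row 5: 6 empty cells -> not full
  row 6: 0 empty cells -> FULL (clear)
  row 7: 0 empty cells -> FULL (clear)
  row 8: 0 empty cells -> FULL (clear)
  row 9: 2 empty cells -> not full
  row 10: 2 empty cells -> not full
Total rows cleared: 3

Answer: 3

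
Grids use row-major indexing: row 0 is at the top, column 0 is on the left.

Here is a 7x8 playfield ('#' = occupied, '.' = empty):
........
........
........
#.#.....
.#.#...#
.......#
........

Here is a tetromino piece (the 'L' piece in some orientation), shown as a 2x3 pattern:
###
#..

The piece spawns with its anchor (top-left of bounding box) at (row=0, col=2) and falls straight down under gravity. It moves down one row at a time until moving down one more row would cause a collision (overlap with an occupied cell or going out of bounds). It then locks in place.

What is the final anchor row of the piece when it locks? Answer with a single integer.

Answer: 1

Derivation:
Spawn at (row=0, col=2). Try each row:
  row 0: fits
  row 1: fits
  row 2: blocked -> lock at row 1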